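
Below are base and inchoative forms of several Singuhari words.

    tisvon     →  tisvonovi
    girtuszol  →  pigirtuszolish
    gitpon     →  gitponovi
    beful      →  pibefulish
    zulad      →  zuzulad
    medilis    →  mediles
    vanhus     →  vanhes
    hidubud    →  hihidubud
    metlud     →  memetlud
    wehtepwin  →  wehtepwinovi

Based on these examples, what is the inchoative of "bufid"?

bubufid

hidubud and vanhus both have last vowel 'u' yet inflect differently (hihidubud, vanhes), so the last vowel is not what conditions the rule; the final letter is.
"bufid" ends in -d. The stems ending in -d (hidubud → hihidubud, metlud → memetlud, zulad → zuzulad) repeat the first consonant+vowel as a prefix.
The other patterns: stems ending in -s change the last vowel to 'e'; stems ending in -n add -ovi; stems ending in -l add pi- … -ish around the stem.
So bufid → bubufid.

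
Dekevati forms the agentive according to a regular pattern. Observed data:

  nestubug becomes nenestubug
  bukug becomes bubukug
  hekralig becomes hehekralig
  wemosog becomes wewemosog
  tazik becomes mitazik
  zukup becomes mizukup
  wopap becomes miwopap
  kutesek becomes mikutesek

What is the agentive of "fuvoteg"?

hekralig and tazik both have last vowel 'i' yet inflect differently (hehekralig, mitazik), so the last vowel is not what conditions the rule; the final letter is.
"fuvoteg" ends in -g. The stems ending in -g (nestubug → nenestubug, bukug → bubukug, hekralig → hehekralig) repeat the first consonant+vowel as a prefix.
The other pattern: stems ending in -k or -p add the prefix mi-.
So fuvoteg → fufuvoteg.

fufuvoteg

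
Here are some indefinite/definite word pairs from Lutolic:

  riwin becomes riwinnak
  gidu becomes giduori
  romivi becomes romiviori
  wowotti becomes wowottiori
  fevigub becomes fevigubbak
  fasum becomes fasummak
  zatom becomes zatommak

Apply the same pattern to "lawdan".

lawdannak

gidu and fasum both have last vowel 'u' yet inflect differently (giduori, fasummak), so the last vowel is not what conditions the rule; whether the stem ends in a vowel or a consonant is.
"lawdan" ends in a consonant. The stems ending in a consonant (zatom → zatommak, fasum → fasummak, fevigub → fevigubbak) double the final consonant and add -ak.
The other pattern: stems ending in a vowel add -ori.
So lawdan → lawdannak.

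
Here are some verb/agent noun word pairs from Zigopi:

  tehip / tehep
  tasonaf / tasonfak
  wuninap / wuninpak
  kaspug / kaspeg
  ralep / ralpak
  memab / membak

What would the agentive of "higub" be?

higeb

"higub" has last vowel 'u'. The one such stem in the data (kaspug → kaspeg) changes the last vowel to 'e' (as does tehip), so the same rule applies.
So higub → higeb.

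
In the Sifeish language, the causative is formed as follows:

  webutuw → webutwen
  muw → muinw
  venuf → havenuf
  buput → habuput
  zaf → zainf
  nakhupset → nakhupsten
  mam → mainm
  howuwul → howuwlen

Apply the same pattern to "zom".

"zom" has 1 vowel. The stems with 1 vowel (zaf → zainf, mam → mainm, muw → muinw) insert -in- after the first vowel.
The other patterns: stems with 2 vowels add the prefix ha-; stems with 3 vowels delete the last vowel and add -en.
So zom → zoinm.

zoinm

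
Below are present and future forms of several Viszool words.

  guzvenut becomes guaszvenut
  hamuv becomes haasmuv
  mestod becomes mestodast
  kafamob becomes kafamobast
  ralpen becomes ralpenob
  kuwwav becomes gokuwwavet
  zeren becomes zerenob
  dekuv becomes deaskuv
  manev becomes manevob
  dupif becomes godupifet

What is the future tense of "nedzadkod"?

nedzadkodast

hamuv and manev both end in -v yet inflect differently (haasmuv, manevob), so the final letter is not what conditions the rule; the last vowel is.
"nedzadkod" has last vowel 'o'. The stems whose last vowel is 'o' (kafamob → kafamobast, mestod → mestodast) add -ast.
So nedzadkod → nedzadkodast.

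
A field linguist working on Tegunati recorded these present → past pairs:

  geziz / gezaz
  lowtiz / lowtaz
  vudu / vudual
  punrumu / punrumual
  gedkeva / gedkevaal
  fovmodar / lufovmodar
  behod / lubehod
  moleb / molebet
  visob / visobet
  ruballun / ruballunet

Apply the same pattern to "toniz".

tonaz

gedkeva and fovmodar both have last vowel 'a' yet inflect differently (gedkevaal, lufovmodar), so the last vowel is not what conditions the rule; the final letter is.
"toniz" ends in -z. The stems ending in -z (geziz → gezaz, lowtiz → lowtaz) change the last vowel to 'a'.
So toniz → tonaz.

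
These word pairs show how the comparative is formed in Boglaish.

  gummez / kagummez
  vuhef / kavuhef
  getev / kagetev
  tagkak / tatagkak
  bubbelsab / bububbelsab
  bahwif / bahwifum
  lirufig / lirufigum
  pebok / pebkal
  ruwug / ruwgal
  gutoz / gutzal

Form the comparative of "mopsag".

momopsag

"mopsag" has last vowel 'a'. The stems whose last vowel is 'a' (tagkak → tatagkak, bubbelsab → bububbelsab) repeat the first consonant+vowel as a prefix.
The other patterns: stems whose last vowel is 'e' add the prefix ka-; stems whose last vowel is 'i' add -um; stems whose last vowel is 'o' or 'u' delete the last vowel and add -al.
So mopsag → momopsag.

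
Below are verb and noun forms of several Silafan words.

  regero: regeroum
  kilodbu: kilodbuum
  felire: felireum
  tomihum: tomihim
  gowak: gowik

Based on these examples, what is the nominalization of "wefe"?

"wefe" ends in a vowel. The stems ending in a vowel (regero → regeroum, kilodbu → kilodbuum, felire → felireum) add -um.
The other pattern: stems ending in a consonant change the last vowel to 'i'.
So wefe → wefeum.

wefeum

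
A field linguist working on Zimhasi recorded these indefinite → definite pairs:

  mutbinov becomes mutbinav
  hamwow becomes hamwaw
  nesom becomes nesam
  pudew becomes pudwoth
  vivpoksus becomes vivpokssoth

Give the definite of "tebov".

tebav

"tebov" has last vowel 'o'. The stems whose last vowel is 'o' (mutbinov → mutbinav, hamwow → hamwaw, nesom → nesam) change the last vowel to 'a'.
The other pattern: stems whose last vowel is 'e' or 'u' delete the last vowel and add -oth.
So tebov → tebav.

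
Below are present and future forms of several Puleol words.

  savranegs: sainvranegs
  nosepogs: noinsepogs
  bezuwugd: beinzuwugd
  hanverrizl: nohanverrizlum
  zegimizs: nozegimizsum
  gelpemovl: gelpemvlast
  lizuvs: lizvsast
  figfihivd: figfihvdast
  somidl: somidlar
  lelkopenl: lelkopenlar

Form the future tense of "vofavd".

savranegs and zegimizs both end in -s yet inflect differently (sainvranegs, nozegimizsum), so the final letter is not what conditions the rule; the second-to-last letter is.
"vofavd" has second-to-last letter 'v'. The stems whose second-to-last letter is 'v' (gelpemovl → gelpemvlast, lizuvs → lizvsast, figfihivd → figfihvdast) delete the last vowel and add -ast.
The other patterns: stems whose second-to-last letter is 'g' insert -in- after the first vowel; stems whose second-to-last letter is 'z' add no- … -um around the stem; stems whose second-to-last letter is 'd' or 'n' add -ar.
So vofavd → vofvdast.

vofvdast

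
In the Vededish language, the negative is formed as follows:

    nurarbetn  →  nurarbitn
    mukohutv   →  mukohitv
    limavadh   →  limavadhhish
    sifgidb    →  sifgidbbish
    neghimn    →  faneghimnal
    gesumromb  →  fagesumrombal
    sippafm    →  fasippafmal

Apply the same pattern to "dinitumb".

nurarbetn and neghimn both end in -n yet inflect differently (nurarbitn, faneghimnal), so the final letter is not what conditions the rule; the second-to-last letter is.
"dinitumb" has second-to-last letter 'm'. The stems whose second-to-last letter is 'm' (neghimn → faneghimnal, gesumromb → fagesumrombal) add fa- … -al around the stem.
The other patterns: stems whose second-to-last letter is 't' change the last vowel to 'i'; stems whose second-to-last letter is 'd' double the final consonant and add -ish.
So dinitumb → fadinitumbal.

fadinitumbal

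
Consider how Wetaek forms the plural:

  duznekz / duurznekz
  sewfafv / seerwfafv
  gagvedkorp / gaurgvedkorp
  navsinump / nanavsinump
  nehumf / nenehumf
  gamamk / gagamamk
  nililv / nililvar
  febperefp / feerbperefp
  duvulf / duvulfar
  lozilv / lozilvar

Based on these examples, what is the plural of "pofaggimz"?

nehumf and duvulf both end in -f yet inflect differently (nenehumf, duvulfar), so the final letter is not what conditions the rule; the second-to-last letter is.
"pofaggimz" has second-to-last letter 'm'. The stems whose second-to-last letter is 'm' (navsinump → nanavsinump, gamamk → gagamamk, nehumf → nenehumf) repeat the first consonant+vowel as a prefix.
The other patterns: stems whose second-to-last letter is 'l' add -ar; stems whose second-to-last letter is 'f' insert -er- after the first vowel; stems whose second-to-last letter is 'k' or 'r' insert -ur- after the first vowel.
So pofaggimz → popofaggimz.

popofaggimz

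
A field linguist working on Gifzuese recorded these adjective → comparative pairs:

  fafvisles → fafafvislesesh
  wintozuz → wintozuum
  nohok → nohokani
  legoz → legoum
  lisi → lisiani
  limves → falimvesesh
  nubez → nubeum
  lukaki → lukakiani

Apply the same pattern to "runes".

farunesesh

nubez and limves both have last vowel 'e' yet inflect differently (nubeum, falimvesesh), so the last vowel is not what conditions the rule; the final letter is.
"runes" ends in -s. The stems ending in -s (limves → falimvesesh, fafvisles → fafafvislesesh) add fa- … -esh around the stem.
The other patterns: stems ending in -z drop the final letter and add -um; stems ending in -i or -k add -ani.
So runes → farunesesh.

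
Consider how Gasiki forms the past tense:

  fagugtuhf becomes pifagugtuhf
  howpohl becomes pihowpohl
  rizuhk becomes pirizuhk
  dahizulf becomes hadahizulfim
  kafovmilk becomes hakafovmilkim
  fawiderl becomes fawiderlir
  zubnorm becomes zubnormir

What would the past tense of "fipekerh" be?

fagugtuhf and dahizulf both end in -f yet inflect differently (pifagugtuhf, hadahizulfim), so the final letter is not what conditions the rule; the second-to-last letter is.
"fipekerh" has second-to-last letter 'r'. The stems whose second-to-last letter is 'r' (fawiderl → fawiderlir, zubnorm → zubnormir) add -ir.
The other patterns: stems whose second-to-last letter is 'h' add the prefix pi-; stems whose second-to-last letter is 'l' add ha- … -im around the stem.
So fipekerh → fipekerhir.

fipekerhir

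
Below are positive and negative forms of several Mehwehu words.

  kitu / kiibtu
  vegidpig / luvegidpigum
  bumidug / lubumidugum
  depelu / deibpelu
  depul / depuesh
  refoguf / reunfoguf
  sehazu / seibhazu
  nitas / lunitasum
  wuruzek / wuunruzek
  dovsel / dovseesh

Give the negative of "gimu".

giibmu

"gimu" ends in -u. The stems ending in -u (sehazu → seibhazu, depelu → deibpelu, kitu → kiibtu) insert -ib- after the first vowel.
The other patterns: stems ending in -l drop the final letter and add -esh; stems ending in -g or -s add lu- … -um around the stem; stems ending in -f or -k insert -un- after the first vowel.
So gimu → giibmu.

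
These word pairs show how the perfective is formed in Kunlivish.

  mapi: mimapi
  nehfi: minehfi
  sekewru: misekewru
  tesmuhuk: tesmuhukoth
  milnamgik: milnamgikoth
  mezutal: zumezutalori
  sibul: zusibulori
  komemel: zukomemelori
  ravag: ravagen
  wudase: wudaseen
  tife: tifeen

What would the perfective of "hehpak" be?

hehpakoth

sekewru and tesmuhuk both have last vowel 'u' yet inflect differently (misekewru, tesmuhukoth), so the last vowel is not what conditions the rule; the final letter is.
"hehpak" ends in -k. The stems ending in -k (tesmuhuk → tesmuhukoth, milnamgik → milnamgikoth) add -oth.
The other patterns: stems ending in -i or -u add the prefix mi-; stems ending in -l add zu- … -ori around the stem; stems ending in -e or -g add -en.
So hehpak → hehpakoth.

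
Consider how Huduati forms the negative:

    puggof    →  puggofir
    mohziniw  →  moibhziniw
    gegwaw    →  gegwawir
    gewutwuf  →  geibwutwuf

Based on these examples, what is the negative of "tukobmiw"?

tuibkobmiw

mohziniw and gegwaw both end in -w yet inflect differently (moibhziniw, gegwawir), so the final letter is not what conditions the rule; the number of vowels is.
"tukobmiw" has 3 vowels. The stems with 3 vowels (gewutwuf → geibwutwuf, mohziniw → moibhziniw) insert -ib- after the first vowel.
So tukobmiw → tuibkobmiw.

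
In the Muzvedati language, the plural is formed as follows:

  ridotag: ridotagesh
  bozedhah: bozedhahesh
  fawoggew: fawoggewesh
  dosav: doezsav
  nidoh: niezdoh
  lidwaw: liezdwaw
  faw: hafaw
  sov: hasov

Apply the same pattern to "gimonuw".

gimonuwesh

faw and lidwaw both end in -w yet inflect differently (hafaw, liezdwaw), so the final letter is not what conditions the rule; the number of vowels is.
"gimonuw" has 3 vowels. The stems with 3 vowels (fawoggew → fawoggewesh, bozedhah → bozedhahesh, ridotag → ridotagesh) add -esh.
The other patterns: stems with 1 vowel add the prefix ha-; stems with 2 vowels insert -ez- after the first vowel.
So gimonuw → gimonuwesh.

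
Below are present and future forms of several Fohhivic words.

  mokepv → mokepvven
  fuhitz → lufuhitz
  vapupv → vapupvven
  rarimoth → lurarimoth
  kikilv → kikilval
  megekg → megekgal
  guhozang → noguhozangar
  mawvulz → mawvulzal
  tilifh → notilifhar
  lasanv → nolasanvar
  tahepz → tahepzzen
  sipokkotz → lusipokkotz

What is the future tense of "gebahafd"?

nogebahafdar

tahepz and sipokkotz both end in -z yet inflect differently (tahepzzen, lusipokkotz), so the final letter is not what conditions the rule; the second-to-last letter is.
"gebahafd" has second-to-last letter 'f'. The one such stem in the data (tilifh → notilifhar) adds no- … -ar around the stem, so the same rule applies.
The other patterns: stems whose second-to-last letter is 'p' double the final consonant and add -en; stems whose second-to-last letter is 't' add the prefix lu-; stems whose second-to-last letter is 'k' or 'l' add -al.
So gebahafd → nogebahafdar.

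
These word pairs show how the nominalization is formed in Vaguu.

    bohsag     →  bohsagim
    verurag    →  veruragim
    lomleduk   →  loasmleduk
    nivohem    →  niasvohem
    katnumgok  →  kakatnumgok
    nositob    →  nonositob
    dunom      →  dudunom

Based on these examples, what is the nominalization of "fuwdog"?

lomleduk and katnumgok both end in -k yet inflect differently (loasmleduk, kakatnumgok), so the final letter is not what conditions the rule; the last vowel is.
"fuwdog" has last vowel 'o'. The stems whose last vowel is 'o' (katnumgok → kakatnumgok, nositob → nonositob, dunom → dudunom) repeat the first consonant+vowel as a prefix.
The other patterns: stems whose last vowel is 'a' add -im; stems whose last vowel is 'e' or 'u' insert -as- after the first vowel.
So fuwdog → fufuwdog.

fufuwdog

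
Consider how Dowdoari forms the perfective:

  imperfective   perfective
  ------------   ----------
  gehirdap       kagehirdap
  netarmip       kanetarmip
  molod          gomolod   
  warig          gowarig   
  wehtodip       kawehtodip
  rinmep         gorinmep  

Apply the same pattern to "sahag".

gosahag

rinmep and gehirdap both end in -p yet inflect differently (gorinmep, kagehirdap), so the final letter is not what conditions the rule; the number of vowels is.
"sahag" has 2 vowels. The stems with 2 vowels (molod → gomolod, rinmep → gorinmep, warig → gowarig) add the prefix go-.
The other pattern: stems with 3 vowels add the prefix ka-.
So sahag → gosahag.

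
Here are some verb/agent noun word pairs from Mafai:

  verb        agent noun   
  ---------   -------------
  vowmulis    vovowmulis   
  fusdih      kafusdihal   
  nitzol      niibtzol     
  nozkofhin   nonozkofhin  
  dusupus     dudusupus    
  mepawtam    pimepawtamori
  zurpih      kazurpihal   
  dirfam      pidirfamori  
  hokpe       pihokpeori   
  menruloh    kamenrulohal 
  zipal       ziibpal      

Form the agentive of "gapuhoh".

vowmulis and zurpih both have last vowel 'i' yet inflect differently (vovowmulis, kazurpihal), so the last vowel is not what conditions the rule; the final letter is.
"gapuhoh" ends in -h. The stems ending in -h (zurpih → kazurpihal, fusdih → kafusdihal, menruloh → kamenrulohal) add ka- … -al around the stem.
So gapuhoh → kagapuhohal.

kagapuhohal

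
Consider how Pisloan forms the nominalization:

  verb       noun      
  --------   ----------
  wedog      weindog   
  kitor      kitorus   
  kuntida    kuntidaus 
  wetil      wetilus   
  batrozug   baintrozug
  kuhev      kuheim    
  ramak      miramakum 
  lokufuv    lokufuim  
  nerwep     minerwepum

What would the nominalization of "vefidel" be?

vefidelus

"vefidel" ends in -l. The one such stem in the data (wetil → wetilus) adds -us, so the same rule applies.
The other patterns: stems ending in -g insert -in- after the first vowel; stems ending in -v drop the final letter and add -im; stems ending in -k or -p add mi- … -um around the stem.
So vefidel → vefidelus.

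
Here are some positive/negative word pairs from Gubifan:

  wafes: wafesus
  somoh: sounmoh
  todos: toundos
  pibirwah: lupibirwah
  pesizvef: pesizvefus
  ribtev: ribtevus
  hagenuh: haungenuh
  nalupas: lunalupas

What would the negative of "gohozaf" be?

lugohozaf

wafes and todos both end in -s yet inflect differently (wafesus, toundos), so the final letter is not what conditions the rule; the last vowel is.
"gohozaf" has last vowel 'a'. The stems whose last vowel is 'a' (nalupas → lunalupas, pibirwah → lupibirwah) add the prefix lu-.
So gohozaf → lugohozaf.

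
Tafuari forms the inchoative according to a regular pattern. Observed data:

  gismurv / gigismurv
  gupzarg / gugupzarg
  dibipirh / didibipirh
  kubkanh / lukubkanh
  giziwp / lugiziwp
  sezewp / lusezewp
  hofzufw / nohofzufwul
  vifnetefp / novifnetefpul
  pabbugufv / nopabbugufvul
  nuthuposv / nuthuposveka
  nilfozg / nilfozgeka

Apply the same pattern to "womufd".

nowomufdul

"womufd" has second-to-last letter 'f'. The stems whose second-to-last letter is 'f' (hofzufw → nohofzufwul, vifnetefp → novifnetefpul, pabbugufv → nopabbugufvul) add no- … -ul around the stem.
The other patterns: stems whose second-to-last letter is 'r' repeat the first consonant+vowel as a prefix; stems whose second-to-last letter is 'n' or 'w' add the prefix lu-; stems whose second-to-last letter is 's' or 'z' add -eka.
So womufd → nowomufdul.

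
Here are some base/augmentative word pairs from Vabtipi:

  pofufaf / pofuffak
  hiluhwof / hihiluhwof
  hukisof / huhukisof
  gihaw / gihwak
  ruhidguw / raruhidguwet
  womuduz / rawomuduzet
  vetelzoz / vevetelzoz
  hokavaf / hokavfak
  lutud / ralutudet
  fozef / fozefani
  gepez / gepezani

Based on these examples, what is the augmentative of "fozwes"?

fozwesani

"fozwes" has last vowel 'e'. The stems whose last vowel is 'e' (gepez → gepezani, fozef → fozefani) add -ani.
The other patterns: stems whose last vowel is 'o' repeat the first consonant+vowel as a prefix; stems whose last vowel is 'u' add ra- … -et around the stem; stems whose last vowel is 'a' delete the last vowel and add -ak.
So fozwes → fozwesani.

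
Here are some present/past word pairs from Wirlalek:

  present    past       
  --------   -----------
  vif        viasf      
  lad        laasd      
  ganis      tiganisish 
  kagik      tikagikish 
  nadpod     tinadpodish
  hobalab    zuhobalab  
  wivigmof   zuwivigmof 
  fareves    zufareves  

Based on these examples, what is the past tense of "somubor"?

zusomubor

lad and nadpod both end in -d yet inflect differently (laasd, tinadpodish), so the final letter is not what conditions the rule; the number of vowels is.
"somubor" has 3 vowels. The stems with 3 vowels (hobalab → zuhobalab, wivigmof → zuwivigmof, fareves → zufareves) add the prefix zu-.
So somubor → zusomubor.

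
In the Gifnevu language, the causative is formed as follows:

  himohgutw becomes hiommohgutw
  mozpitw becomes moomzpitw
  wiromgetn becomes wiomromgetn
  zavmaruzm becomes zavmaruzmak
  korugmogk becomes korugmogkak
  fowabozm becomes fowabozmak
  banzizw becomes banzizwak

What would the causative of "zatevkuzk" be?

himohgutw and banzizw both end in -w yet inflect differently (hiommohgutw, banzizwak), so the final letter is not what conditions the rule; the second-to-last letter is.
"zatevkuzk" has second-to-last letter 'z'. The stems whose second-to-last letter is 'z' (zavmaruzm → zavmaruzmak, fowabozm → fowabozmak, banzizw → banzizwak) add -ak.
So zatevkuzk → zatevkuzkak.

zatevkuzkak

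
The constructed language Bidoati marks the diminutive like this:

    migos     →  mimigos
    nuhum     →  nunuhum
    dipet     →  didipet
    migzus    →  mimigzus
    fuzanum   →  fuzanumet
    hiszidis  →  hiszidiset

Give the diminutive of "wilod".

nuhum and fuzanum both end in -m yet inflect differently (nunuhum, fuzanumet), so the final letter is not what conditions the rule; the number of vowels is.
"wilod" has 2 vowels. The stems with 2 vowels (migos → mimigos, nuhum → nunuhum, dipet → didipet) repeat the first consonant+vowel as a prefix.
The other pattern: stems with 3 vowels add -et.
So wilod → wiwilod.

wiwilod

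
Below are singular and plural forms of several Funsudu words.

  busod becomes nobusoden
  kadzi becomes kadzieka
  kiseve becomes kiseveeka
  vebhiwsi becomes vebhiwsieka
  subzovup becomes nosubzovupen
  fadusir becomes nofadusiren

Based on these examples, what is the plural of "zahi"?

zahieka

fadusir and kadzi both have last vowel 'i' yet inflect differently (nofadusiren, kadzieka), so the last vowel is not what conditions the rule; whether the stem ends in a vowel or a consonant is.
"zahi" ends in a vowel. The stems ending in a vowel (kadzi → kadzieka, kiseve → kiseveeka, vebhiwsi → vebhiwsieka) add -eka.
The other pattern: stems ending in a consonant add no- … -en around the stem.
So zahi → zahieka.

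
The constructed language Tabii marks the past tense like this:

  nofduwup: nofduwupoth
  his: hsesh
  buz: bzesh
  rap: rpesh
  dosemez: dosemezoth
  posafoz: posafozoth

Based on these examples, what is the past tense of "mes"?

nofduwup and rap both end in -p yet inflect differently (nofduwupoth, rpesh), so the final letter is not what conditions the rule; the number of vowels is.
"mes" has 1 vowel. The stems with 1 vowel (rap → rpesh, his → hsesh, buz → bzesh) delete the last vowel and add -esh.
So mes → msesh.

msesh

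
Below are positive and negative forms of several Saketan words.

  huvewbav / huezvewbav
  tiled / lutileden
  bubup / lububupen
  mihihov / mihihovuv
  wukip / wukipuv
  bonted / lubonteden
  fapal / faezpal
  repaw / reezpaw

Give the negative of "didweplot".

bubup and wukip both end in -p yet inflect differently (lububupen, wukipuv), so the final letter is not what conditions the rule; the last vowel is.
"didweplot" has last vowel 'o'. The one such stem in the data (mihihov → mihihovuv) adds -uv, so the same rule applies.
The other patterns: stems whose last vowel is 'e' or 'u' add lu- … -en around the stem; stems whose last vowel is 'a' insert -ez- after the first vowel.
So didweplot → didweplotuv.

didweplotuv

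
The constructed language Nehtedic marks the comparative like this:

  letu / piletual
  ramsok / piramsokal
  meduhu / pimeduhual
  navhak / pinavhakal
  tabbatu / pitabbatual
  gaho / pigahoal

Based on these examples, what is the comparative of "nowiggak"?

Every pair shown (letu → piletual, ramsok → piramsokal, meduhu → pimeduhual, …) follows the same rule: add pi- … -al around the stem.
So nowiggak → pinowiggakal.

pinowiggakal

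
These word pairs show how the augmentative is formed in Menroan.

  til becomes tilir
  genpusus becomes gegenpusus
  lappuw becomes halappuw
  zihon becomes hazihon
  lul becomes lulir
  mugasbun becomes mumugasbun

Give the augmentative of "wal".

zihon and mugasbun both end in -n yet inflect differently (hazihon, mumugasbun), so the final letter is not what conditions the rule; the number of vowels is.
"wal" has 1 vowel. The stems with 1 vowel (til → tilir, lul → lulir) add -ir.
The other patterns: stems with 2 vowels add the prefix ha-; stems with 3 vowels repeat the first consonant+vowel as a prefix.
So wal → walir.

walir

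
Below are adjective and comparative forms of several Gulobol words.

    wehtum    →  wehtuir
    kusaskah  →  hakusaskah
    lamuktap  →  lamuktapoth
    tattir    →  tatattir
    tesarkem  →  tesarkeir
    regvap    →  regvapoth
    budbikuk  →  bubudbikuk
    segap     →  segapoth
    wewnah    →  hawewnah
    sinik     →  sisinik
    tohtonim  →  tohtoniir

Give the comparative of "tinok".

titinok

"tinok" ends in -k. The stems ending in -k (sinik → sisinik, budbikuk → bubudbikuk) repeat the first consonant+vowel as a prefix.
The other patterns: stems ending in -p add -oth; stems ending in -m drop the final letter and add -ir; stems ending in -h add the prefix ha-.
So tinok → titinok.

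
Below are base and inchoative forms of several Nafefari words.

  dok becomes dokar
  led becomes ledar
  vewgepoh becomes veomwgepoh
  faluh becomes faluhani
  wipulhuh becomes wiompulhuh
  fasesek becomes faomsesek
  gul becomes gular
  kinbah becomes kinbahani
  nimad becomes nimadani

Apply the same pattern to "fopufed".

led and nimad both end in -d yet inflect differently (ledar, nimadani), so the final letter is not what conditions the rule; the number of vowels is.
"fopufed" has 3 vowels. The stems with 3 vowels (fasesek → faomsesek, wipulhuh → wiompulhuh, vewgepoh → veomwgepoh) insert -om- after the first vowel.
So fopufed → foompufed.

foompufed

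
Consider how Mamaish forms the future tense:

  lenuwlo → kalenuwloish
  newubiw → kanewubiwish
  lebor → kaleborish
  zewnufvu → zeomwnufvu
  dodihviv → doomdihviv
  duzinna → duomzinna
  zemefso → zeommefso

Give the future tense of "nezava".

lenuwlo and zemefso both end in -o yet inflect differently (kalenuwloish, zeommefso), so the final letter is not what conditions the rule; the first letter is.
"nezava" begins with n-. The one such stem in the data (newubiw → kanewubiwish) adds ka- … -ish around the stem, so the same rule applies.
So nezava → kanezavaish.

kanezavaish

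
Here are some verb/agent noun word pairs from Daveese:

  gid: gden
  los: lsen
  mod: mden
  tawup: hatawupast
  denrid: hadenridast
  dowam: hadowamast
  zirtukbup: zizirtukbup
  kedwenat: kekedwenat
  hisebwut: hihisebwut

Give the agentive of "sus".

gid and denrid both end in -d yet inflect differently (gden, hadenridast), so the final letter is not what conditions the rule; the number of vowels is.
"sus" has 1 vowel. The stems with 1 vowel (gid → gden, los → lsen, mod → mden) delete the last vowel and add -en.
The other patterns: stems with 2 vowels add ha- … -ast around the stem; stems with 3 vowels repeat the first consonant+vowel as a prefix.
So sus → ssen.

ssen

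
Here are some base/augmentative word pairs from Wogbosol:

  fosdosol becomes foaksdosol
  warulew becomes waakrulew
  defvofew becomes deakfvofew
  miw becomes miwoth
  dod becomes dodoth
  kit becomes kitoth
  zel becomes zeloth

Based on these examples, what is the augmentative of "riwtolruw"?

warulew and miw both end in -w yet inflect differently (waakrulew, miwoth), so the final letter is not what conditions the rule; the number of vowels is.
"riwtolruw" has 3 vowels. The stems with 3 vowels (fosdosol → foaksdosol, warulew → waakrulew, defvofew → deakfvofew) insert -ak- after the first vowel.
The other pattern: stems with 1 vowel add -oth.
So riwtolruw → riakwtolruw.

riakwtolruw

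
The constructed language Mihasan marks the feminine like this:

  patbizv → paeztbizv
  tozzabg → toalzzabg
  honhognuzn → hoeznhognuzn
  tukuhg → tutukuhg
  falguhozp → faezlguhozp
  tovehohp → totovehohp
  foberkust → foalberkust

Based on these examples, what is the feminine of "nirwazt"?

niezrwazt

tovehohp and falguhozp both end in -p yet inflect differently (totovehohp, faezlguhozp), so the final letter is not what conditions the rule; the second-to-last letter is.
"nirwazt" has second-to-last letter 'z'. The stems whose second-to-last letter is 'z' (honhognuzn → hoeznhognuzn, falguhozp → faezlguhozp, patbizv → paeztbizv) insert -ez- after the first vowel.
So nirwazt → niezrwazt.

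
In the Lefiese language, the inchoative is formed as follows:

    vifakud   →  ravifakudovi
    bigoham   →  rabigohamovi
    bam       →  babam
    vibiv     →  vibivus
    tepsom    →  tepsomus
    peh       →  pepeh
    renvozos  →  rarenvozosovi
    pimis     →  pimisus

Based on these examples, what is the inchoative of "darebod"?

radarebodovi

bam and tepsom both end in -m yet inflect differently (babam, tepsomus), so the final letter is not what conditions the rule; the number of vowels is.
"darebod" has 3 vowels. The stems with 3 vowels (vifakud → ravifakudovi, bigoham → rabigohamovi, renvozos → rarenvozosovi) add ra- … -ovi around the stem.
So darebod → radarebodovi.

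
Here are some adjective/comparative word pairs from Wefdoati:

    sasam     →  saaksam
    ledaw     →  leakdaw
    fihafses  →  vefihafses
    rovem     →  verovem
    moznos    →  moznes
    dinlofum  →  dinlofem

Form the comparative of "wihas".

"wihas" has last vowel 'a'. The stems whose last vowel is 'a' (sasam → saaksam, ledaw → leakdaw) insert -ak- after the first vowel.
So wihas → wiakhas.

wiakhas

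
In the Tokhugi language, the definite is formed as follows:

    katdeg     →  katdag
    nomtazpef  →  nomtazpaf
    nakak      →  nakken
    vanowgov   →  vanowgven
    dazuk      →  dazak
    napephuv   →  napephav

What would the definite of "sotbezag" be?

"sotbezag" has last vowel 'a'. The one such stem in the data (nakak → nakken) deletes the last vowel and adds -en (as does vanowgov), so the same rule applies.
The other pattern: stems whose last vowel is 'e' or 'u' change the last vowel to 'a'.
So sotbezag → sotbezgen.

sotbezgen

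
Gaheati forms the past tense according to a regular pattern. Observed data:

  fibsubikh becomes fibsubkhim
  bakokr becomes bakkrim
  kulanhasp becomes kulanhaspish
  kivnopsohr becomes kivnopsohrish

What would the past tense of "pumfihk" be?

bakokr and kivnopsohr both end in -r yet inflect differently (bakkrim, kivnopsohrish), so the final letter is not what conditions the rule; the second-to-last letter is.
"pumfihk" has second-to-last letter 'h'. The one such stem in the data (kivnopsohr → kivnopsohrish) adds -ish, so the same rule applies.
The other pattern: stems whose second-to-last letter is 'k' delete the last vowel and add -im.
So pumfihk → pumfihkish.

pumfihkish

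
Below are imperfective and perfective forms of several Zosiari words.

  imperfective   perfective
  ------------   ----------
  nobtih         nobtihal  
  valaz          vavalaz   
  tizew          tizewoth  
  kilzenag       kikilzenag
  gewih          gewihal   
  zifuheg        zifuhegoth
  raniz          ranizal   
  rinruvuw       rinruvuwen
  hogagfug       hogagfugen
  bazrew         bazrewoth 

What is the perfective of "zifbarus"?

zifbarusen

zifuheg and kilzenag both end in -g yet inflect differently (zifuhegoth, kikilzenag), so the final letter is not what conditions the rule; the last vowel is.
"zifbarus" has last vowel 'u'. The stems whose last vowel is 'u' (hogagfug → hogagfugen, rinruvuw → rinruvuwen) add -en.
The other patterns: stems whose last vowel is 'e' add -oth; stems whose last vowel is 'a' repeat the first consonant+vowel as a prefix; stems whose last vowel is 'i' add -al.
So zifbarus → zifbarusen.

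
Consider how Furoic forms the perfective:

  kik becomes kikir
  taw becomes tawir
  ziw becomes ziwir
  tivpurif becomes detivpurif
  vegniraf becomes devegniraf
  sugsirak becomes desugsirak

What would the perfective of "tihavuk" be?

detihavuk

kik and sugsirak both end in -k yet inflect differently (kikir, desugsirak), so the final letter is not what conditions the rule; the number of vowels is.
"tihavuk" has 3 vowels. The stems with 3 vowels (tivpurif → detivpurif, vegniraf → devegniraf, sugsirak → desugsirak) add the prefix de-.
The other pattern: stems with 1 vowel add -ir.
So tihavuk → detihavuk.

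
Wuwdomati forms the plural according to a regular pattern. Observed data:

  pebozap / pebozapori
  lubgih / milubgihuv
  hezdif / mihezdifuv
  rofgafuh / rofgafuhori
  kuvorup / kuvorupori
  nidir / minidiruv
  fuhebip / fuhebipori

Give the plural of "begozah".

begozahori

lubgih and rofgafuh both end in -h yet inflect differently (milubgihuv, rofgafuhori), so the final letter is not what conditions the rule; the number of vowels is.
"begozah" has 3 vowels. The stems with 3 vowels (fuhebip → fuhebipori, pebozap → pebozapori, rofgafuh → rofgafuhori) add -ori.
So begozah → begozahori.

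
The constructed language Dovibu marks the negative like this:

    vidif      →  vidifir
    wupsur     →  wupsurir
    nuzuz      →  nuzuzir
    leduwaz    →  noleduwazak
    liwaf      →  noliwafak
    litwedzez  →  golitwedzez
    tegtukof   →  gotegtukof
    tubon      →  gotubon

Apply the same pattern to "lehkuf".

lehkufir

nuzuz and leduwaz both end in -z yet inflect differently (nuzuzir, noleduwazak), so the final letter is not what conditions the rule; the last vowel is.
"lehkuf" has last vowel 'u'. The stems whose last vowel is 'u' (wupsur → wupsurir, nuzuz → nuzuzir) add -ir.
So lehkuf → lehkufir.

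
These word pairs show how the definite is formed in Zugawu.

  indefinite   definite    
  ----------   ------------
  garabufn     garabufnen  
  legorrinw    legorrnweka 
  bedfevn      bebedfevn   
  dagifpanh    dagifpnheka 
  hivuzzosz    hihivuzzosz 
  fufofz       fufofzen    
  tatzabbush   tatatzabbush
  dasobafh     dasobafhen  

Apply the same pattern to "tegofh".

dagifpanh and dasobafh both end in -h yet inflect differently (dagifpnheka, dasobafhen), so the final letter is not what conditions the rule; the second-to-last letter is.
"tegofh" has second-to-last letter 'f'. The stems whose second-to-last letter is 'f' (fufofz → fufofzen, dasobafh → dasobafhen, garabufn → garabufnen) add -en.
The other patterns: stems whose second-to-last letter is 'n' delete the last vowel and add -eka; stems whose second-to-last letter is 's' or 'v' repeat the first consonant+vowel as a prefix.
So tegofh → tegofhen.

tegofhen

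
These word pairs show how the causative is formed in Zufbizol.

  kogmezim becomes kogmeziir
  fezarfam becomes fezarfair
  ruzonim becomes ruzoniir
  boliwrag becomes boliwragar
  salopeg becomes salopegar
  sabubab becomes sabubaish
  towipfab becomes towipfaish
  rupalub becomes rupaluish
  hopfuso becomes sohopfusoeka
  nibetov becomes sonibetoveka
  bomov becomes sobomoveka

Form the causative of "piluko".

fezarfam and boliwrag both have last vowel 'a' yet inflect differently (fezarfair, boliwragar), so the last vowel is not what conditions the rule; the final letter is.
"piluko" ends in -o. The one such stem in the data (hopfuso → sohopfusoeka) adds so- … -eka around the stem, so the same rule applies.
So piluko → sopilukoeka.

sopilukoeka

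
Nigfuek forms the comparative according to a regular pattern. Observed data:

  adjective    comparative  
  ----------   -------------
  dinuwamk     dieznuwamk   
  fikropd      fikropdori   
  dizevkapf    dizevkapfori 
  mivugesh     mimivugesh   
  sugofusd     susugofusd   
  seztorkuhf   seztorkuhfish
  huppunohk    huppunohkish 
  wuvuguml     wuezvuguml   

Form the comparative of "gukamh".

seztorkuhf and dizevkapf both end in -f yet inflect differently (seztorkuhfish, dizevkapfori), so the final letter is not what conditions the rule; the second-to-last letter is.
"gukamh" has second-to-last letter 'm'. The stems whose second-to-last letter is 'm' (dinuwamk → dieznuwamk, wuvuguml → wuezvuguml) insert -ez- after the first vowel.
So gukamh → guezkamh.

guezkamh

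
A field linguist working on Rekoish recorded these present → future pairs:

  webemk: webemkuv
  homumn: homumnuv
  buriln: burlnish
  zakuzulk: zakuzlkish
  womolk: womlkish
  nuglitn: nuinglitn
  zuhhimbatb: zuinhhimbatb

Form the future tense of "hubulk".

hublkish

homumn and buriln both end in -n yet inflect differently (homumnuv, burlnish), so the final letter is not what conditions the rule; the second-to-last letter is.
"hubulk" has second-to-last letter 'l'. The stems whose second-to-last letter is 'l' (buriln → burlnish, zakuzulk → zakuzlkish, womolk → womlkish) delete the last vowel and add -ish.
The other patterns: stems whose second-to-last letter is 'm' add -uv; stems whose second-to-last letter is 't' insert -in- after the first vowel.
So hubulk → hublkish.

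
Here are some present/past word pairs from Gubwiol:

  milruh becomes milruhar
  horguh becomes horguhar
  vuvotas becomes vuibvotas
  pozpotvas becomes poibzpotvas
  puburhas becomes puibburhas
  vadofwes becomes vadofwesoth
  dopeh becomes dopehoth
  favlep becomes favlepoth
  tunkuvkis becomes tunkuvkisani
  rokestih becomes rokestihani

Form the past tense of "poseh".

posehoth

"poseh" has last vowel 'e'. The stems whose last vowel is 'e' (vadofwes → vadofwesoth, dopeh → dopehoth, favlep → favlepoth) add -oth.
So poseh → posehoth.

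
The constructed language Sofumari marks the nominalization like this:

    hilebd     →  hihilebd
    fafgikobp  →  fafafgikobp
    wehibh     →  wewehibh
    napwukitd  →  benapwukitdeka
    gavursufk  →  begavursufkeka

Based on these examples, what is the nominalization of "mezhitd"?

hilebd and napwukitd both end in -d yet inflect differently (hihilebd, benapwukitdeka), so the final letter is not what conditions the rule; the second-to-last letter is.
"mezhitd" has second-to-last letter 't'. The one such stem in the data (napwukitd → benapwukitdeka) adds be- … -eka around the stem, so the same rule applies.
The other pattern: stems whose second-to-last letter is 'b' repeat the first consonant+vowel as a prefix.
So mezhitd → bemezhitdeka.

bemezhitdeka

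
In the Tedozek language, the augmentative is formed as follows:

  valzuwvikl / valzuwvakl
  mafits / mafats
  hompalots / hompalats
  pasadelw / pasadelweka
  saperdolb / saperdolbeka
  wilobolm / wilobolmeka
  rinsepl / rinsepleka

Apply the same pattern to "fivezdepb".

"fivezdepb" has second-to-last letter 'p'. The one such stem in the data (rinsepl → rinsepleka) adds -eka, so the same rule applies.
The other pattern: stems whose second-to-last letter is 'k' or 't' change the last vowel to 'a'.
So fivezdepb → fivezdepbeka.

fivezdepbeka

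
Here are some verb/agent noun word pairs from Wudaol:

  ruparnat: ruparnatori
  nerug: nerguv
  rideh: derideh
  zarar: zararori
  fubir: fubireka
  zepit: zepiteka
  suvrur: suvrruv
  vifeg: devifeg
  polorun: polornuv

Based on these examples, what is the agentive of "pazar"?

pazarori

suvrur and zarar both end in -r yet inflect differently (suvrruv, zararori), so the final letter is not what conditions the rule; the last vowel is.
"pazar" has last vowel 'a'. The stems whose last vowel is 'a' (ruparnat → ruparnatori, zarar → zararori) add -ori.
So pazar → pazarori.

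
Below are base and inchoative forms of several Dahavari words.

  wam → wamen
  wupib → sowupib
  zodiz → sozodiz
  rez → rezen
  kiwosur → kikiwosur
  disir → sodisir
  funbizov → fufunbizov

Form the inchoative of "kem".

"kem" has 1 vowel. The stems with 1 vowel (rez → rezen, wam → wamen) add -en.
The other patterns: stems with 2 vowels add the prefix so-; stems with 3 vowels repeat the first consonant+vowel as a prefix.
So kem → kemen.

kemen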